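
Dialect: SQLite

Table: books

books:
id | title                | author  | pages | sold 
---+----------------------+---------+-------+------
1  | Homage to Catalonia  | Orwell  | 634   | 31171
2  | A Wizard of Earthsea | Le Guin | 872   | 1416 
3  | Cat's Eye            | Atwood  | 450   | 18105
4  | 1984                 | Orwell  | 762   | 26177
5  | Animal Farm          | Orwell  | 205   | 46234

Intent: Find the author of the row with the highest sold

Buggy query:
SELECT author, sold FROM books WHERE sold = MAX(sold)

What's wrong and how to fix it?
Bug: MAX(sold) is an aggregate and cannot be used directly in WHERE

Fix: Wrap MAX in a scalar subquery so WHERE compares against a single value

Corrected query:
SELECT author, sold FROM books WHERE sold = (SELECT MAX(sold) FROM books)

Result:
author | sold 
-------+------
Orwell | 46234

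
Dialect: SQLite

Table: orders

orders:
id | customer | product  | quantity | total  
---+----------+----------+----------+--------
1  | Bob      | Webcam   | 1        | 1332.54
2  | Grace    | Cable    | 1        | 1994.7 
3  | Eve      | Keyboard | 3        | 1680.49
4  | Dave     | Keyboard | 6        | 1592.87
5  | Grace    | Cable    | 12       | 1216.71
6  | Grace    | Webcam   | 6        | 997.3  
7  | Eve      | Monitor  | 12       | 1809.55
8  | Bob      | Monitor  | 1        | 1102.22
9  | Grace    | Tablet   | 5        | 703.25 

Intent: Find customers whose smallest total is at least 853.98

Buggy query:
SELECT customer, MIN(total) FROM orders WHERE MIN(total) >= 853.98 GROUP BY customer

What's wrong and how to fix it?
Bug: MIN() in WHERE is a misuse of aggregate

Fix: Replace WHERE with HAVING after the GROUP BY

Corrected query:
SELECT customer, MIN(total) FROM orders GROUP BY customer HAVING MIN(total) >= 853.98

Result:
customer | MIN(total)
---------+-----------
Bob      | 1102.22   
Dave     | 1592.87   
Eve      | 1680.49   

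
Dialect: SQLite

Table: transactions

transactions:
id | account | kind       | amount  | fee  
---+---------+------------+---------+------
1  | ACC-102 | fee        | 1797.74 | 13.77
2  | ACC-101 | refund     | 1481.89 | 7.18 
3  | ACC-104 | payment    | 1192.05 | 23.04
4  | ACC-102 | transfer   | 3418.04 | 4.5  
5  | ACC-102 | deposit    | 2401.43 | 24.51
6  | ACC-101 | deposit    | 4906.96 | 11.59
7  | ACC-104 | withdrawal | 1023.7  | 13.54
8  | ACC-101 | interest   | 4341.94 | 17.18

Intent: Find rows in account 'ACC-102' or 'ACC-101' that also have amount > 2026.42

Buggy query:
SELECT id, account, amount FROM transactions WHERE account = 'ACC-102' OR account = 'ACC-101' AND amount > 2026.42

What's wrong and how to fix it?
Bug: Without parentheses, AND is evaluated before OR, so the amount filter only applies to the 'ACC-101' branch

Fix: Group the OR with parentheses (or use IN), then AND the threshold

Corrected query:
SELECT id, account, amount FROM transactions WHERE (account = 'ACC-102' OR account = 'ACC-101') AND amount > 2026.42

Result:
id | account | amount 
---+---------+--------
4  | ACC-102 | 3418.04
5  | ACC-102 | 2401.43
6  | ACC-101 | 4906.96
8  | ACC-101 | 4341.94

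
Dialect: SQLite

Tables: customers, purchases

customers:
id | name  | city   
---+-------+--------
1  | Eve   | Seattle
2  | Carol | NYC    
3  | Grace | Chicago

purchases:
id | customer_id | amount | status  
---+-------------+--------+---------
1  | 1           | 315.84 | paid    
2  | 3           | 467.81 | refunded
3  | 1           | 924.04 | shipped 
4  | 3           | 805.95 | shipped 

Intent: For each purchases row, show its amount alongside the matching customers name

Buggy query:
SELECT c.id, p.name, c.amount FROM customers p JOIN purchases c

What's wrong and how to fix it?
Bug: Missing join condition: each purchases row is matched to all customers rows instead of just its own

Fix: Add ON c.customer_id = p.id to the JOIN

Corrected query:
SELECT c.id, p.name, c.amount FROM customers p JOIN purchases c ON c.customer_id = p.id

Result:
id | name  | amount
---+-------+-------
1  | Eve   | 315.84
2  | Grace | 467.81
3  | Eve   | 924.04
4  | Grace | 805.95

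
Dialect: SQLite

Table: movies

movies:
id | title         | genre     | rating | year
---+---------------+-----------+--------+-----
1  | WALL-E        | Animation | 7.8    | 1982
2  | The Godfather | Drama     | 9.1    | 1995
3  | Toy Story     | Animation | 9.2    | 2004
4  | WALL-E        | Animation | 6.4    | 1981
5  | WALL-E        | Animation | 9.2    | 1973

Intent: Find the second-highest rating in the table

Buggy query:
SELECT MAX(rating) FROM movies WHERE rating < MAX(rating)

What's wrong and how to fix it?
Bug: The inner MAX is an aggregate inside WHERE, which is not allowed

Fix: Put the inner MAX in a scalar subquery

Corrected query:
SELECT MAX(rating) FROM movies WHERE rating < (SELECT MAX(rating) FROM movies)

Result:
MAX(rating)
-----------
9.1        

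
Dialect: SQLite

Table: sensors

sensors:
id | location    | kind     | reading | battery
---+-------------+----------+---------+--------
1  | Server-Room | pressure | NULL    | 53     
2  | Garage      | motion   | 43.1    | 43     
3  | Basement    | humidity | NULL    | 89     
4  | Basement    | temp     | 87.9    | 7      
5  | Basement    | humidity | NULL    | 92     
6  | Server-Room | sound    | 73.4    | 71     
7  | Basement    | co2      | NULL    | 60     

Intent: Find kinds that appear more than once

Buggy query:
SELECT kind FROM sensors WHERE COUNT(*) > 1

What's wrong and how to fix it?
Bug: WHERE can't reference COUNT(*); aggregates are computed after WHERE

Fix: GROUP BY kind, then filter groups with HAVING COUNT(*) > 1

Corrected query:
SELECT kind FROM sensors GROUP BY kind HAVING COUNT(*) > 1

Result:
kind    
--------
humidity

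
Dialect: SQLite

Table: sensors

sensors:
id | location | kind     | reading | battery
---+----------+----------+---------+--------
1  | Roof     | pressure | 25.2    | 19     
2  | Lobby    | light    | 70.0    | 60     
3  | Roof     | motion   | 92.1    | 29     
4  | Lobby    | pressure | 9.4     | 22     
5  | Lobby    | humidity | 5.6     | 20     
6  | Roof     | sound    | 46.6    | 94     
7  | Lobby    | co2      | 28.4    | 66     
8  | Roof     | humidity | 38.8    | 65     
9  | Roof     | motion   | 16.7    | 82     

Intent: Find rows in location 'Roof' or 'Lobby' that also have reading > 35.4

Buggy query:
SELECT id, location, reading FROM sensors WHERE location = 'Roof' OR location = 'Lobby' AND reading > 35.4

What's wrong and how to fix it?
Bug: AND binds tighter than OR, so this parses as location = 'Roof' OR (location = 'Lobby' AND reading > 35.4)

Fix: Group the OR with parentheses (or use IN), then AND the threshold

Corrected query:
SELECT id, location, reading FROM sensors WHERE (location = 'Roof' OR location = 'Lobby') AND reading > 35.4

Result:
id | location | reading
---+----------+--------
2  | Lobby    | 70     
3  | Roof     | 92.1   
6  | Roof     | 46.6   
8  | Roof     | 38.8   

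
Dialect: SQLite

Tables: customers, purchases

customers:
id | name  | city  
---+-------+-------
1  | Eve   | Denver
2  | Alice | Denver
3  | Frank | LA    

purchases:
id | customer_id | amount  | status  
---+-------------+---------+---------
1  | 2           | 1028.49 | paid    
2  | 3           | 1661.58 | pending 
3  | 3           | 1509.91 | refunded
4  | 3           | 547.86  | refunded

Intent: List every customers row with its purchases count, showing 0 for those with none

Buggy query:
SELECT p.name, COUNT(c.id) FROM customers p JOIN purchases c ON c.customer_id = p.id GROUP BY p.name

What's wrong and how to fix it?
Bug: An inner join excludes parents with zero children

Fix: Use LEFT JOIN so parents without children still appear (COUNT(c.id) gives 0)

Corrected query:
SELECT p.name, COUNT(c.id) FROM customers p LEFT JOIN purchases c ON c.customer_id = p.id GROUP BY p.name

Result:
name  | COUNT(c.id)
------+------------
Alice | 1          
Eve   | 0          
Frank | 3          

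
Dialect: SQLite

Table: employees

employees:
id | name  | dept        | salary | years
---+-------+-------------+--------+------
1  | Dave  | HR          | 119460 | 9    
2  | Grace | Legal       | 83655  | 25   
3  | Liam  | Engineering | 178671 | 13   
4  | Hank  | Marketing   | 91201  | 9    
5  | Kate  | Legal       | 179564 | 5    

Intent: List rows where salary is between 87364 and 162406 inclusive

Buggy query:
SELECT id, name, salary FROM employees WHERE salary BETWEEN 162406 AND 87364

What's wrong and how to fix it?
Bug: The bounds are reversed; BETWEEN a AND b requires a <= b to match anything

Fix: Write BETWEEN 87364 AND 162406

Corrected query:
SELECT id, name, salary FROM employees WHERE salary BETWEEN 87364 AND 162406

Result:
id | name | salary
---+------+-------
1  | Dave | 119460
4  | Hank | 91201 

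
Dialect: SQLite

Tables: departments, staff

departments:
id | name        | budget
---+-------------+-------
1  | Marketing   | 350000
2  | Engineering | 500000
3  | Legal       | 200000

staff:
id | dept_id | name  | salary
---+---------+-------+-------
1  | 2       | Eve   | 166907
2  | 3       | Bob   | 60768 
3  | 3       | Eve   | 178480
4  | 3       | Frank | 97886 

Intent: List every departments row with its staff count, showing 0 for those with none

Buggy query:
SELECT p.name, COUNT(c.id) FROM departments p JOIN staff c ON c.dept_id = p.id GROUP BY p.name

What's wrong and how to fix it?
Bug: An inner join excludes parents with zero children

Fix: Switch to LEFT JOIN to retain unmatched parent rows

Corrected query:
SELECT p.name, COUNT(c.id) FROM departments p LEFT JOIN staff c ON c.dept_id = p.id GROUP BY p.name

Result:
name        | COUNT(c.id)
------------+------------
Engineering | 1          
Legal       | 3          
Marketing   | 0          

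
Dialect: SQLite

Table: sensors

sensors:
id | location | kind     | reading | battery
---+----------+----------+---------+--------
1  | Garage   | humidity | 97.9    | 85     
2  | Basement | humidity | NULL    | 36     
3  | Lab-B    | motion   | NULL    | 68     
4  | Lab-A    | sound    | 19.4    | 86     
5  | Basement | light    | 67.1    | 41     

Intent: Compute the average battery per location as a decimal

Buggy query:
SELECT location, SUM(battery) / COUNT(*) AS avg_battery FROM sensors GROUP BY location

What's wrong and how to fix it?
Bug: SUM(battery) and COUNT(*) are both integers; the division truncates the fractional part

Fix: Multiply by 1.0 (or CAST to REAL) to force floating-point division

Corrected query:
SELECT location, SUM(battery) * 1.0 / COUNT(*) AS avg_battery FROM sensors GROUP BY location

Result:
location | avg_battery
---------+------------
Basement | 38.5       
Garage   | 85         
Lab-A    | 86         
Lab-B    | 68         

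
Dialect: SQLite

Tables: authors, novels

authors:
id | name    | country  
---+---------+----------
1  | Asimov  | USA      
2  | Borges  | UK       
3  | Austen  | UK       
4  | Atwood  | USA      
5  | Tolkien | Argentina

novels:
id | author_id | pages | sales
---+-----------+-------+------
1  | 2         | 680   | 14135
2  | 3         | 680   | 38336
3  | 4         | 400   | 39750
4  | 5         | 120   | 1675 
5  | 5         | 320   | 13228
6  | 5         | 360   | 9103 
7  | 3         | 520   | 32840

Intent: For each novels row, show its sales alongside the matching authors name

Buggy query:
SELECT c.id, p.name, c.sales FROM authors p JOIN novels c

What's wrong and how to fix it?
Bug: Missing join condition: each novels row is matched to all authors rows instead of just its own

Fix: Add ON c.author_id = p.id to the JOIN

Corrected query:
SELECT c.id, p.name, c.sales FROM authors p JOIN novels c ON c.author_id = p.id

Result:
id | name    | sales
---+---------+------
1  | Borges  | 14135
2  | Austen  | 38336
3  | Atwood  | 39750
4  | Tolkien | 1675 
5  | Tolkien | 13228
6  | Tolkien | 9103 
7  | Austen  | 32840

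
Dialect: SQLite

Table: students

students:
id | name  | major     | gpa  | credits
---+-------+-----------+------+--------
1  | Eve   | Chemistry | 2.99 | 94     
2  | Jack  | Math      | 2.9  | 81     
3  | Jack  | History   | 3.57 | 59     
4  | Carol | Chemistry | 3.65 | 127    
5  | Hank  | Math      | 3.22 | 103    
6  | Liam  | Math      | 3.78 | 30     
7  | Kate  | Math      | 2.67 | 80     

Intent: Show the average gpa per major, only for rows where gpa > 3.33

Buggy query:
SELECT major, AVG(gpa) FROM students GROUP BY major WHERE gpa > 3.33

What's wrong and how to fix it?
Bug: Row-level WHERE must come before GROUP BY in the clause order

Fix: Move the WHERE clause before GROUP BY

Corrected query:
SELECT major, AVG(gpa) FROM students WHERE gpa > 3.33 GROUP BY major

Result:
major     | AVG(gpa)
----------+---------
Chemistry | 3.65    
History   | 3.57    
Math      | 3.78    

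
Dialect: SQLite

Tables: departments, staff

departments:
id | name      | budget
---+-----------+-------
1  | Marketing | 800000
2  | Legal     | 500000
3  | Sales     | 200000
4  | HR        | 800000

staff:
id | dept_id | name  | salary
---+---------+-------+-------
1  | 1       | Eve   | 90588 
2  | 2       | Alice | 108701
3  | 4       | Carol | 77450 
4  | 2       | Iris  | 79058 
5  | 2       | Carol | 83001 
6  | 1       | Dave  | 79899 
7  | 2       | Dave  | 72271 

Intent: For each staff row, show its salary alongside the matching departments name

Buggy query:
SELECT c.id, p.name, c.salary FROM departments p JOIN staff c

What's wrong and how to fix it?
Bug: JOIN with no ON clause produces a cartesian product; every staff row pairs with every departments row

Fix: Add ON c.dept_id = p.id to the JOIN

Corrected query:
SELECT c.id, p.name, c.salary FROM departments p JOIN staff c ON c.dept_id = p.id

Result:
id | name      | salary
---+-----------+-------
1  | Marketing | 90588 
2  | Legal     | 108701
3  | HR        | 77450 
4  | Legal     | 79058 
5  | Legal     | 83001 
6  | Marketing | 79899 
7  | Legal     | 72271 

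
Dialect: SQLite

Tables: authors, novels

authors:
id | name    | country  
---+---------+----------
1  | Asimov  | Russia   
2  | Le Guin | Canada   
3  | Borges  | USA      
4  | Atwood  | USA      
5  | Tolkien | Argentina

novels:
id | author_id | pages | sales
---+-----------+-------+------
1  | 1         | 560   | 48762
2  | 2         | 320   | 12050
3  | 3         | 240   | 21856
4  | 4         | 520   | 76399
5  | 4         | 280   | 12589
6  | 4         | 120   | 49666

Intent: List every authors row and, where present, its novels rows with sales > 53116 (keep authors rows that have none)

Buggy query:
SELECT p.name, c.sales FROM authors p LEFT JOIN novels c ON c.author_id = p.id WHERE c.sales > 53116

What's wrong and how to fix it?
Bug: Filtering c.sales in WHERE discards the NULL rows produced by LEFT JOIN, turning it into an inner join

Fix: Put 'c.sales > 53116' in the JOIN's ON clause instead of WHERE

Corrected query:
SELECT p.name, c.sales FROM authors p LEFT JOIN novels c ON c.author_id = p.id AND c.sales > 53116

Result:
name    | sales
--------+------
Asimov  | NULL 
Le Guin | NULL 
Borges  | NULL 
Atwood  | 76399
Tolkien | NULL 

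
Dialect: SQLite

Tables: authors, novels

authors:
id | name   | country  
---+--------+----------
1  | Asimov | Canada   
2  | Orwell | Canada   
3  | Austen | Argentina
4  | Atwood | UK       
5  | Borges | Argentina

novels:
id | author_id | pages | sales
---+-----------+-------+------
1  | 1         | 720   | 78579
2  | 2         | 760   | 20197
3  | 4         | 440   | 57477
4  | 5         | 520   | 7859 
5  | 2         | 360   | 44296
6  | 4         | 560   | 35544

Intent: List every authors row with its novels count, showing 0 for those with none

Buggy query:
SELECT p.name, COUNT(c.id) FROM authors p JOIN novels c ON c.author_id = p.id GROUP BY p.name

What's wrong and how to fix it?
Bug: An inner join excludes parents with zero children

Fix: Use LEFT JOIN so parents without children still appear (COUNT(c.id) gives 0)

Corrected query:
SELECT p.name, COUNT(c.id) FROM authors p LEFT JOIN novels c ON c.author_id = p.id GROUP BY p.name

Result:
name   | COUNT(c.id)
-------+------------
Asimov | 1          
Atwood | 2          
Austen | 0          
Borges | 1          
Orwell | 2          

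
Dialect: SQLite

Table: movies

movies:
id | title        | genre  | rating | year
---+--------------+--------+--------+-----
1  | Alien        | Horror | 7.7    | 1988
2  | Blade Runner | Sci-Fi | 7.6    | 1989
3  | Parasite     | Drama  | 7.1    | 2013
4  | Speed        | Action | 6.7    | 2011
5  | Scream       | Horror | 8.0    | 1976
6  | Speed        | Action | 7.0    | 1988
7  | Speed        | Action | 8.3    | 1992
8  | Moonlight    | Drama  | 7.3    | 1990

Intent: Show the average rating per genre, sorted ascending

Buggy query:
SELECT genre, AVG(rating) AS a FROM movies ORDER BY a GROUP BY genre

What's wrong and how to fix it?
Bug: GROUP BY must precede ORDER BY

Fix: Move ORDER BY to the end, after GROUP BY

Corrected query:
SELECT genre, AVG(rating) AS a FROM movies GROUP BY genre ORDER BY a

Result:
genre  | a       
-------+---------
Drama  | 7.2     
Action | 7.333333
Sci-Fi | 7.6     
Horror | 7.85    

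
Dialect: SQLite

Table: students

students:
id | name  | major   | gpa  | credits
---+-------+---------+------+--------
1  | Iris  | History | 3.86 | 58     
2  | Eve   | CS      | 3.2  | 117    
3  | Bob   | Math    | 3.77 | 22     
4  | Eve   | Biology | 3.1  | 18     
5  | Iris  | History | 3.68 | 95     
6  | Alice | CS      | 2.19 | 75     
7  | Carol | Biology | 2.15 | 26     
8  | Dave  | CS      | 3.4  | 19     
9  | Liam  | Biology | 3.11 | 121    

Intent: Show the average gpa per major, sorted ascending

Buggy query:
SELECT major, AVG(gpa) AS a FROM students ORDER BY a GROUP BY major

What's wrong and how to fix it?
Bug: GROUP BY must precede ORDER BY

Fix: Reorder: SELECT … FROM … GROUP BY … ORDER BY …

Corrected query:
SELECT major, AVG(gpa) AS a FROM students GROUP BY major ORDER BY a

Result:
major   | a       
--------+---------
Biology | 2.786667
CS      | 2.93    
History | 3.77    
Math    | 3.77    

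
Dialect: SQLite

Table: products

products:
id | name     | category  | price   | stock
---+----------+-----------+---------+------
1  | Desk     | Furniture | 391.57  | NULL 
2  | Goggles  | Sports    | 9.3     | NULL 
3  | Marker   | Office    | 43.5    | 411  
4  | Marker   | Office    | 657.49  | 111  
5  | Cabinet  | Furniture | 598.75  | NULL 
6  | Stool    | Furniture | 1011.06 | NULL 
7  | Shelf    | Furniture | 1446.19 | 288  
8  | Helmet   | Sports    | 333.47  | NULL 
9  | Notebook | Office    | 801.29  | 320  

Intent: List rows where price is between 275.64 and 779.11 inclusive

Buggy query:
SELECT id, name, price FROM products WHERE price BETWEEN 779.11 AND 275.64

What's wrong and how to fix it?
Bug: The bounds are reversed; BETWEEN a AND b requires a <= b to match anything

Fix: Swap the bounds so the smaller value comes first

Corrected query:
SELECT id, name, price FROM products WHERE price BETWEEN 275.64 AND 779.11

Result:
id | name    | price 
---+---------+-------
1  | Desk    | 391.57
4  | Marker  | 657.49
5  | Cabinet | 598.75
8  | Helmet  | 333.47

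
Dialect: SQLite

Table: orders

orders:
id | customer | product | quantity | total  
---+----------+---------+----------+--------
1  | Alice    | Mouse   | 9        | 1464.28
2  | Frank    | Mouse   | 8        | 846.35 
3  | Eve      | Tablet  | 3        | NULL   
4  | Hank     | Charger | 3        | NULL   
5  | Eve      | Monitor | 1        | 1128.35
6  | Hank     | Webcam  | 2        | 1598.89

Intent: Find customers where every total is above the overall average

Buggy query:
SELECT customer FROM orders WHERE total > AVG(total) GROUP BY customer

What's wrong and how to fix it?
Bug: AVG() is an aggregate; it can't sit directly in WHERE

Fix: Compute the overall average in a scalar subquery and compare each group's MIN against it in HAVING

Corrected query:
SELECT customer FROM orders GROUP BY customer HAVING MIN(total) > (SELECT AVG(total) FROM orders)

Result:
customer
--------
Alice   
Hank    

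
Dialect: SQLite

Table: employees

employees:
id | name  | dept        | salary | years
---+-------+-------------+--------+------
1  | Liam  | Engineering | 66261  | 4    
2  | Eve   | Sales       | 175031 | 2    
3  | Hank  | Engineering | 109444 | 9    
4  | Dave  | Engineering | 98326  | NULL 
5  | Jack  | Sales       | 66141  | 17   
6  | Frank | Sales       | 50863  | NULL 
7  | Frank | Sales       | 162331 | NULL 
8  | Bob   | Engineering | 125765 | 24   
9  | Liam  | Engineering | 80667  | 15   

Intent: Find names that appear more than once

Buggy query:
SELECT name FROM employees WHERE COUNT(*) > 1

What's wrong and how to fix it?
Bug: WHERE can't reference COUNT(*); aggregates are computed after WHERE

Fix: Group first, then use HAVING for the count condition

Corrected query:
SELECT name FROM employees GROUP BY name HAVING COUNT(*) > 1

Result:
name 
-----
Frank
Liam 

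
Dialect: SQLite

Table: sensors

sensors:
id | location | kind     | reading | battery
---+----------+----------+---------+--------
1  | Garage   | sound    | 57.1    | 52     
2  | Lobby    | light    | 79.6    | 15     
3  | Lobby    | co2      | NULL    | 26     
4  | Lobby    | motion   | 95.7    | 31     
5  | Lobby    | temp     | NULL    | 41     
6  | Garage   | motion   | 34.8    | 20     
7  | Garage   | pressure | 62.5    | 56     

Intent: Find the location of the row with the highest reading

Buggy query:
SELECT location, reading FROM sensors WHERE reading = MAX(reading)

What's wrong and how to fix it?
Bug: MAX(reading) is an aggregate and cannot be used directly in WHERE

Fix: Wrap MAX in a scalar subquery so WHERE compares against a single value

Corrected query:
SELECT location, reading FROM sensors WHERE reading = (SELECT MAX(reading) FROM sensors)

Result:
location | reading
---------+--------
Lobby    | 95.7   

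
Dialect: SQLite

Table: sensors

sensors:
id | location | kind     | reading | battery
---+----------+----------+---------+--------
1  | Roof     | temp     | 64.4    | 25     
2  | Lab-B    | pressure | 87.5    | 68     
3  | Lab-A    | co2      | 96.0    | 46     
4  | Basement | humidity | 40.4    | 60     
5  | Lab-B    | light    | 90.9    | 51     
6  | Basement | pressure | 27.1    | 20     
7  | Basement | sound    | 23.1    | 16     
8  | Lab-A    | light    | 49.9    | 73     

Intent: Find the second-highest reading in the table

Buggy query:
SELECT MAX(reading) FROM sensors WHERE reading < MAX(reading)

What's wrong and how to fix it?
Bug: The inner MAX is an aggregate inside WHERE, which is not allowed

Fix: Compute the overall MAX in a subquery, then take MAX of rows below it

Corrected query:
SELECT MAX(reading) FROM sensors WHERE reading < (SELECT MAX(reading) FROM sensors)

Result:
MAX(reading)
------------
90.9        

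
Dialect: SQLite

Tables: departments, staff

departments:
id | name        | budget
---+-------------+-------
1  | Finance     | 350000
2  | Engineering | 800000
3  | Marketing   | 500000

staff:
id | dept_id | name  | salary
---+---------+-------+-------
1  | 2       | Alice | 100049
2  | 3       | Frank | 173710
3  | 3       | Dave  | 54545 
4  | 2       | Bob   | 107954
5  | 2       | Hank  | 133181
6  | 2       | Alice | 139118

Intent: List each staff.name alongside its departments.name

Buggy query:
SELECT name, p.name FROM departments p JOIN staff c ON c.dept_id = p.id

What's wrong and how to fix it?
Bug: 'name' exists in both joined tables, so the database can't tell which one is meant

Fix: Prefix ambiguous columns with the table alias

Corrected query:
SELECT c.name, p.name FROM departments p JOIN staff c ON c.dept_id = p.id

Result:
name  | name       
------+------------
Alice | Engineering
Frank | Marketing  
Dave  | Marketing  
Bob   | Engineering
Hank  | Engineering
Alice | Engineering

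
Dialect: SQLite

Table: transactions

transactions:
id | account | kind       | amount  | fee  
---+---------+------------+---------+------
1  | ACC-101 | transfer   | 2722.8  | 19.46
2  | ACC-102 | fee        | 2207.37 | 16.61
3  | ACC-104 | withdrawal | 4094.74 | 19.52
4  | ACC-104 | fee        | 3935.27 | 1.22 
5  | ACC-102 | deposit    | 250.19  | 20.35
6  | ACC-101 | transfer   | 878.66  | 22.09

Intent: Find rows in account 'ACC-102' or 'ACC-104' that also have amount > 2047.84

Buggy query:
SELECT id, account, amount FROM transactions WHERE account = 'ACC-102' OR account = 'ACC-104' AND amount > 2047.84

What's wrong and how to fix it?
Bug: AND binds tighter than OR, so this parses as account = 'ACC-102' OR (account = 'ACC-104' AND amount > 2047.84)

Fix: Group the OR with parentheses (or use IN), then AND the threshold

Corrected query:
SELECT id, account, amount FROM transactions WHERE (account = 'ACC-102' OR account = 'ACC-104') AND amount > 2047.84

Result:
id | account | amount 
---+---------+--------
2  | ACC-102 | 2207.37
3  | ACC-104 | 4094.74
4  | ACC-104 | 3935.27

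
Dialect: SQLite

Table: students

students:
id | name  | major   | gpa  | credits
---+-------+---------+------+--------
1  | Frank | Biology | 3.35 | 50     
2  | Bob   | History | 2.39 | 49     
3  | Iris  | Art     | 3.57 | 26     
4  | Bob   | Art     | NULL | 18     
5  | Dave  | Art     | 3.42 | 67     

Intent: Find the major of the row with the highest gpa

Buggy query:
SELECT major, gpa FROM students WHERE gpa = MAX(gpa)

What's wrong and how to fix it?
Bug: MAX(gpa) is an aggregate and cannot be used directly in WHERE

Fix: Wrap MAX in a scalar subquery so WHERE compares against a single value

Corrected query:
SELECT major, gpa FROM students WHERE gpa = (SELECT MAX(gpa) FROM students)

Result:
major | gpa 
------+-----
Art   | 3.57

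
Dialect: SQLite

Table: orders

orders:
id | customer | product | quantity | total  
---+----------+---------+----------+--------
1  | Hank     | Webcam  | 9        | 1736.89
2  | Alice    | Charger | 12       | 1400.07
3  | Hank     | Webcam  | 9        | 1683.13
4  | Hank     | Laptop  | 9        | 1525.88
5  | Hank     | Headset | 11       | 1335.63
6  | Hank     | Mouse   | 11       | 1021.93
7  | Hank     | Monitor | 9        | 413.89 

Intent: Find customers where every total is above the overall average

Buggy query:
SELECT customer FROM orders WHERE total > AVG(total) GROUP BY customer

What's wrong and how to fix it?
Bug: AVG() is an aggregate; it can't sit directly in WHERE

Fix: Compute the overall average in a scalar subquery and compare each group's MIN against it in HAVING

Corrected query:
SELECT customer FROM orders GROUP BY customer HAVING MIN(total) > (SELECT AVG(total) FROM orders)

Result:
customer
--------
Alice   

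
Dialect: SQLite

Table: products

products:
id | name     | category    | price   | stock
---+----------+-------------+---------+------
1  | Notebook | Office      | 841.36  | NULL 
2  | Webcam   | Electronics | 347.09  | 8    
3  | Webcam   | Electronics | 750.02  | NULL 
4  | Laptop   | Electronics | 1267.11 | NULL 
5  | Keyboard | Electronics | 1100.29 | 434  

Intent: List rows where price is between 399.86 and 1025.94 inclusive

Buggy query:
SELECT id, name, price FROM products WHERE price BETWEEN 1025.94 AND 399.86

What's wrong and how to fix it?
Bug: The bounds are reversed; BETWEEN a AND b requires a <= b to match anything

Fix: Write BETWEEN 399.86 AND 1025.94

Corrected query:
SELECT id, name, price FROM products WHERE price BETWEEN 399.86 AND 1025.94

Result:
id | name     | price 
---+----------+-------
1  | Notebook | 841.36
3  | Webcam   | 750.02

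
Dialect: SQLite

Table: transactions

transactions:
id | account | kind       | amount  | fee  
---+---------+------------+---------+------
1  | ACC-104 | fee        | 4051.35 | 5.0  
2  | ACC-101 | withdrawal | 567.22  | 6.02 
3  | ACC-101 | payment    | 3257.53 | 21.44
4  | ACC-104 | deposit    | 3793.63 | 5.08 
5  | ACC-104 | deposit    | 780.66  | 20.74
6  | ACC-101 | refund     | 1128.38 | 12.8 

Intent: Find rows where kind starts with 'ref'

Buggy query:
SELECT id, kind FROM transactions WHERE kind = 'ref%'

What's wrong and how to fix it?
Bug: Wildcards only work with LIKE; '=' treats '%' as a literal character

Fix: Replace '=' with LIKE so 'ref%' is treated as a pattern

Corrected query:
SELECT id, kind FROM transactions WHERE kind LIKE 'ref%'

Result:
id | kind  
---+-------
6  | refund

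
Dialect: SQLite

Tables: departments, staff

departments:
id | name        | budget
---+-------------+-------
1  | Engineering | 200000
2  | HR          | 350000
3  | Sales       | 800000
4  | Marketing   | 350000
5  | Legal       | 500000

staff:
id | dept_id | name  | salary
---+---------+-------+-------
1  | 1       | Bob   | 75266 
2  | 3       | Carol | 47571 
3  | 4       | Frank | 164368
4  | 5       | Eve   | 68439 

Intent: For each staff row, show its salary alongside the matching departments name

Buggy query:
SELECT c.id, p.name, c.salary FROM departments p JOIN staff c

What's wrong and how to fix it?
Bug: Missing join condition: each staff row is matched to all departments rows instead of just its own

Fix: Add ON c.dept_id = p.id to the JOIN

Corrected query:
SELECT c.id, p.name, c.salary FROM departments p JOIN staff c ON c.dept_id = p.id

Result:
id | name        | salary
---+-------------+-------
1  | Engineering | 75266 
2  | Sales       | 47571 
3  | Marketing   | 164368
4  | Legal       | 68439 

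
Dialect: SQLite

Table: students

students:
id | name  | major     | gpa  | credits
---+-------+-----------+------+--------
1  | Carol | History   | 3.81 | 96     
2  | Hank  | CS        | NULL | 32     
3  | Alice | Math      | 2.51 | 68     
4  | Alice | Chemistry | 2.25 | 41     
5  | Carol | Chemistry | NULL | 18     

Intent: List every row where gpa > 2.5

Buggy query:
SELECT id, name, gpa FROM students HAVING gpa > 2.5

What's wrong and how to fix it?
Bug: HAVING filters the output of aggregation, but this query has no GROUP BY and no aggregate functions, so SQLite rejects it (HAVING clause on a non-aggregate query); the condition here is per row

Fix: Use WHERE for row-level filtering

Corrected query:
SELECT id, name, gpa FROM students WHERE gpa > 2.5

Result:
id | name  | gpa 
---+-------+-----
1  | Carol | 3.81
3  | Alice | 2.51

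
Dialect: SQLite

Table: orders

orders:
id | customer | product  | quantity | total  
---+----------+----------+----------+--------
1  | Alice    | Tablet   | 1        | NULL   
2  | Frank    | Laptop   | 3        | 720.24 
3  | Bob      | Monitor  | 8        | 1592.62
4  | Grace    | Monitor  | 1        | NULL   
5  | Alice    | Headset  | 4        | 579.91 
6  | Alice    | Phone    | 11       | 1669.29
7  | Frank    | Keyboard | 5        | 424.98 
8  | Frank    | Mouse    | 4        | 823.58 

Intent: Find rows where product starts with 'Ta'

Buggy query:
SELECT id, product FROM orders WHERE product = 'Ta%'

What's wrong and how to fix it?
Bug: '=' compares the literal string including the % character; pattern matching needs LIKE

Fix: Replace '=' with LIKE so 'Ta%' is treated as a pattern

Corrected query:
SELECT id, product FROM orders WHERE product LIKE 'Ta%'

Result:
id | product
---+--------
1  | Tablet 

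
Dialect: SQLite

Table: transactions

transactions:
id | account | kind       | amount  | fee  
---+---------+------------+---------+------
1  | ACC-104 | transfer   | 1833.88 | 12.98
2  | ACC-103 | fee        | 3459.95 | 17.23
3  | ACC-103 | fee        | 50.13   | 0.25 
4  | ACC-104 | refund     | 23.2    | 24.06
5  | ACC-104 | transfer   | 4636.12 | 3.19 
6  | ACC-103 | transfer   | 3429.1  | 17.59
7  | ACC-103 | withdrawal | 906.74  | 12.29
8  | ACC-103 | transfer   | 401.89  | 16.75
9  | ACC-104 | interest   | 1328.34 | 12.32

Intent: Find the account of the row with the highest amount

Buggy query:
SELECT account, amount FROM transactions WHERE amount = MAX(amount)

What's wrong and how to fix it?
Bug: MAX(amount) is an aggregate and cannot be used directly in WHERE

Fix: Use a subquery: WHERE amount = (SELECT MAX(amount) FROM transactions)

Corrected query:
SELECT account, amount FROM transactions WHERE amount = (SELECT MAX(amount) FROM transactions)

Result:
account | amount 
--------+--------
ACC-104 | 4636.12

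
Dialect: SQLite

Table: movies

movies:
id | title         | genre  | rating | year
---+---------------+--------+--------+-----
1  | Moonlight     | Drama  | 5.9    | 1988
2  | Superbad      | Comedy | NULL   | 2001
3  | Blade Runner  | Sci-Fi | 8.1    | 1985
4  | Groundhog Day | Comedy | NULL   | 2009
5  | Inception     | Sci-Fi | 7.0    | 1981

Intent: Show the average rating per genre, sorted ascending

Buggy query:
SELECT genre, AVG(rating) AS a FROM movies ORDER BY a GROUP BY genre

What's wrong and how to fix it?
Bug: GROUP BY must precede ORDER BY

Fix: Move ORDER BY to the end, after GROUP BY

Corrected query:
SELECT genre, AVG(rating) AS a FROM movies GROUP BY genre ORDER BY a

Result:
genre  | a   
-------+-----
Comedy | NULL
Drama  | 5.9 
Sci-Fi | 7.55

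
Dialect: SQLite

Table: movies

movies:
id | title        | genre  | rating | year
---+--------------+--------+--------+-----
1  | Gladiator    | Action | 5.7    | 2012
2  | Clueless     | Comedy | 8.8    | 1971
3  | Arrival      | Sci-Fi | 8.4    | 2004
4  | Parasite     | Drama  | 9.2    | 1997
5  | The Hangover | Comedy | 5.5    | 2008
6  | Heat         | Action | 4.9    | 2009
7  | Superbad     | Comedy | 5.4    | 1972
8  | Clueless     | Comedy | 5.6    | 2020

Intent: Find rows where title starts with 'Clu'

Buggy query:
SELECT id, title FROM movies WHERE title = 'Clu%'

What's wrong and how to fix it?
Bug: Wildcards only work with LIKE; '=' treats '%' as a literal character

Fix: Use LIKE for wildcard pattern matching

Corrected query:
SELECT id, title FROM movies WHERE title LIKE 'Clu%'

Result:
id | title   
---+---------
2  | Clueless
8  | Clueless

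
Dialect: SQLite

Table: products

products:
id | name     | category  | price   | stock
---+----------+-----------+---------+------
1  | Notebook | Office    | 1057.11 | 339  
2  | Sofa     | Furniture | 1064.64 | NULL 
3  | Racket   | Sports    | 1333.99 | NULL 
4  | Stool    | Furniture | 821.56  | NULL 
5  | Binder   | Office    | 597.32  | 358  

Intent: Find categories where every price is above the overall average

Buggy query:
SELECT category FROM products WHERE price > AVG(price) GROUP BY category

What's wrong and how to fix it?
Bug: AVG() is an aggregate; it can't sit directly in WHERE

Fix: Use a subquery for AVG and a HAVING MIN(...) filter so the condition holds for every row in the group

Corrected query:
SELECT category FROM products GROUP BY category HAVING MIN(price) > (SELECT AVG(price) FROM products)

Result:
category
--------
Sports  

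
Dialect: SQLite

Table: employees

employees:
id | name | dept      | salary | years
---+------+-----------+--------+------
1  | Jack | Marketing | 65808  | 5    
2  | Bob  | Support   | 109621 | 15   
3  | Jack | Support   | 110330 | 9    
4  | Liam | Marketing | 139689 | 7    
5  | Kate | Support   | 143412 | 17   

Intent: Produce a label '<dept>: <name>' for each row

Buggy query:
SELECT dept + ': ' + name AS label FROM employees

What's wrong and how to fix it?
Bug: SQLite uses || for string concatenation; + coerces text to numbers (yielding 0)

Fix: Use the || operator for string concatenation

Corrected query:
SELECT dept || ': ' || name AS label FROM employees

Result:
label          
---------------
Marketing: Jack
Support: Bob   
Support: Jack  
Marketing: Liam
Support: Kate  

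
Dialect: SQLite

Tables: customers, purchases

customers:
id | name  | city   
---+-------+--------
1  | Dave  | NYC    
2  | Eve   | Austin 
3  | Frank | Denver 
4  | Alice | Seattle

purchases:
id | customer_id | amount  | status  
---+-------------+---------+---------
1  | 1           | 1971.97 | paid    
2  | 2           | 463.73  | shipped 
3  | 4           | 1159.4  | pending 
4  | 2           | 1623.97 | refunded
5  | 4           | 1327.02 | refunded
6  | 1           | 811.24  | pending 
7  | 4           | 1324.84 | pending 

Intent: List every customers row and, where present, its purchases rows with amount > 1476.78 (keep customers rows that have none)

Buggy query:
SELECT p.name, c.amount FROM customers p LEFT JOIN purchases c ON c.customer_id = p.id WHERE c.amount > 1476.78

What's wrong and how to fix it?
Bug: A WHERE condition on the right-hand table after LEFT JOIN drops unmatched parents

Fix: Put 'c.amount > 1476.78' in the JOIN's ON clause instead of WHERE

Corrected query:
SELECT p.name, c.amount FROM customers p LEFT JOIN purchases c ON c.customer_id = p.id AND c.amount > 1476.78

Result:
name  | amount 
------+--------
Dave  | 1971.97
Eve   | 1623.97
Frank | NULL   
Alice | NULL   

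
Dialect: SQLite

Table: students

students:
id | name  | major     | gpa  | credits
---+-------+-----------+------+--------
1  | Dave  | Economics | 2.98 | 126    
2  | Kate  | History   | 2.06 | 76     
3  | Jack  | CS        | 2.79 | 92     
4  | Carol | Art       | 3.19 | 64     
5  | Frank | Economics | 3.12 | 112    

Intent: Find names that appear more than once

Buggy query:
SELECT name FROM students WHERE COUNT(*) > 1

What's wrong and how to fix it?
Bug: COUNT(*) is an aggregate and cannot be used in WHERE

Fix: Group first, then use HAVING for the count condition

Corrected query:
SELECT name FROM students GROUP BY name HAVING COUNT(*) > 1

Result:
(no rows)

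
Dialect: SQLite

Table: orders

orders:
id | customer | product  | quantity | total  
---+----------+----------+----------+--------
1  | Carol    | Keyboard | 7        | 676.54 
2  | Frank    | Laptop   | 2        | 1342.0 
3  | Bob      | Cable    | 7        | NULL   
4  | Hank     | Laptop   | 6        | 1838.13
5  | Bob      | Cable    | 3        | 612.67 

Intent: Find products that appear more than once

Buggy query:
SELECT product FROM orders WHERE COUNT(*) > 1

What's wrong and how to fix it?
Bug: COUNT(*) is an aggregate and cannot be used in WHERE

Fix: Group first, then use HAVING for the count condition

Corrected query:
SELECT product FROM orders GROUP BY product HAVING COUNT(*) > 1

Result:
product
-------
Cable  
Laptop 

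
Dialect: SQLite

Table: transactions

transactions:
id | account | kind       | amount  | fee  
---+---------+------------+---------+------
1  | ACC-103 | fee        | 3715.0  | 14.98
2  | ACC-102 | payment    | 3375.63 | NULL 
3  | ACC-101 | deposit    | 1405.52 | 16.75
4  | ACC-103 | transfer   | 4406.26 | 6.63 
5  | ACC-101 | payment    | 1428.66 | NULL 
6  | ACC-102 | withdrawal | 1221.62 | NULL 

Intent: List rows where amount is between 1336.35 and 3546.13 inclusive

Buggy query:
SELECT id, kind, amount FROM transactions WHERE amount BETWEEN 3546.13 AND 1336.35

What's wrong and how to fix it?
Bug: The bounds are reversed; BETWEEN a AND b requires a <= b to match anything

Fix: Swap the bounds so the smaller value comes first

Corrected query:
SELECT id, kind, amount FROM transactions WHERE amount BETWEEN 1336.35 AND 3546.13

Result:
id | kind    | amount 
---+---------+--------
2  | payment | 3375.63
3  | deposit | 1405.52
5  | payment | 1428.66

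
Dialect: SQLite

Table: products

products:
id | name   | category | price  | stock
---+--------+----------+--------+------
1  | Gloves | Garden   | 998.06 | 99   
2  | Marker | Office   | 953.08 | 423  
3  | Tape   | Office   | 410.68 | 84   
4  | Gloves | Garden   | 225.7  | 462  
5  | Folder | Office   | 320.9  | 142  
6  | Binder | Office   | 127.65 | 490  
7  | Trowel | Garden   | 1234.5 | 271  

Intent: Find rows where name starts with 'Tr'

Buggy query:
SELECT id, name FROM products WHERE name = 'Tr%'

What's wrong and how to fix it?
Bug: Wildcards only work with LIKE; '=' treats '%' as a literal character

Fix: Use LIKE for wildcard pattern matching

Corrected query:
SELECT id, name FROM products WHERE name LIKE 'Tr%'

Result:
id | name  
---+-------
7  | Trowel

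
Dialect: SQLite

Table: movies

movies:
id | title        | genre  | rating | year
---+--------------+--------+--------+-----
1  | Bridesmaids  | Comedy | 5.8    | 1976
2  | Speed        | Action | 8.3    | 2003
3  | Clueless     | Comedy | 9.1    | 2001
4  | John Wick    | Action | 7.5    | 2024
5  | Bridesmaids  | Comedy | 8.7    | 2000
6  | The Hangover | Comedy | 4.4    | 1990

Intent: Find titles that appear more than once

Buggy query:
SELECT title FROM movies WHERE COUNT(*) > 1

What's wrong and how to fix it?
Bug: COUNT(*) is an aggregate and cannot be used in WHERE

Fix: GROUP BY title, then filter groups with HAVING COUNT(*) > 1

Corrected query:
SELECT title FROM movies GROUP BY title HAVING COUNT(*) > 1

Result:
title      
-----------
Bridesmaids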